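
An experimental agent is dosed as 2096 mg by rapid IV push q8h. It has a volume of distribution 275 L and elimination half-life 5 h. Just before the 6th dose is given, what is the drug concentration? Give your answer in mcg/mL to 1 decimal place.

f = (1/2)^(τ/t½) = (1/2)^(8/5) ≈ 0.3299.
C₀ = D/Vd = 2096/275 ≈ 7.622 mcg/mL.
Before the 6th dose, 5 doses have been given. Superposition: Cmin = C₀·(f + f² + … + f^5).
≈ 7.622 × (0.3299 + 0.1088 + 0.0359 + 0.0118 + 0.0039) ≈ 7.622 × 0.4903 ≈ 3.737 mcg/mL.

3.7 mcg/mL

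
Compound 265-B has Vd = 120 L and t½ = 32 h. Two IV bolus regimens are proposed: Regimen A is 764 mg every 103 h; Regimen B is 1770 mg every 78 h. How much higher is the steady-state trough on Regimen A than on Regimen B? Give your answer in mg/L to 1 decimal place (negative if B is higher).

Regimen A: f = (1/2)^(103/32) ≈ 0.1074; Cmin,ss = (764/120)·f/(1−f) ≈ 0.766 mg/L.
Regimen B: f = (1/2)^(78/32) ≈ 0.1846; Cmin,ss = (1770/120)·f/(1−f) ≈ 3.339 mg/L.
Difference ≈ 0.766 − 3.339 ≈ -2.573 mg/L.

-2.6 mg/L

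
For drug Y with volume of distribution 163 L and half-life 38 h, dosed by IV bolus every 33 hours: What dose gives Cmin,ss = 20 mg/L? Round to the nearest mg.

2692 mg

τ/t½ = 33/38 ≈ 0.86842, so f = (1/2)^(33/38) ≈ 0.547746.
Cmin,ss = (D/Vd)·f/(1−f), so D = Cmin,ss·Vd·(1−f)/f.
D = 20 × 163 × (1−f)/f ≈ 20 × 163 × 0.82566 ≈ 2691.65 mg.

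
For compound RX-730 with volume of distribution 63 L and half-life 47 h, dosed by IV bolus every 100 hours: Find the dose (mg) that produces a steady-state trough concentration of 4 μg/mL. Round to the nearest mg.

849 mg

τ/t½ = 100/47 ≈ 2.1277, so f = (1/2)^(100/47) ≈ 0.228829.
Cmin,ss = (D/Vd)·f/(1−f), so D = Cmin,ss·Vd·(1−f)/f.
D = 4 × 63 × (1−f)/f ≈ 4 × 63 × 3.37008 ≈ 849.26 mg.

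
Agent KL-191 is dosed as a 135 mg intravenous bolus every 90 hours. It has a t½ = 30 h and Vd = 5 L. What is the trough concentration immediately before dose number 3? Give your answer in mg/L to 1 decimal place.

3.8 mg/L

f = (1/2)^(τ/t½) = (1/2)^(90/30) ≈ 0.1250.
C₀ = D/Vd = 135/5 ≈ 27.000 mg/L.
Before the 3rd dose, 2 doses have been given. Superposition: Cmin = C₀·(f + f²).
≈ 27.000 × (0.1250 + 0.0156) ≈ 27.000 × 0.1406 ≈ 3.796 mg/L.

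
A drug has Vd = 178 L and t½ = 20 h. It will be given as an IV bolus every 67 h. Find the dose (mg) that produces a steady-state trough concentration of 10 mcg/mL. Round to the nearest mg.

16370 mg

τ/t½ = 67/20 ≈ 3.35, so f = (1/2)^(67/20) ≈ 0.098073.
Cmin,ss = (D/Vd)·f/(1−f), so D = Cmin,ss·Vd·(1−f)/f.
D = 10 × 178 × (1−f)/f ≈ 10 × 178 × 9.19649 ≈ 16369.75 mg.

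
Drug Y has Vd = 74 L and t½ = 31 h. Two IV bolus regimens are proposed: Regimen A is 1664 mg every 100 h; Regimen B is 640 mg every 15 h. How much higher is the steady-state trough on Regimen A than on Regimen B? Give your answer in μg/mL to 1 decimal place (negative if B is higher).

-19.0 μg/mL

Regimen A: f = (1/2)^(100/31) ≈ 0.1069; Cmin,ss = (1664/74)·f/(1−f) ≈ 2.692 μg/mL.
Regimen B: f = (1/2)^(15/31) ≈ 0.7151; Cmin,ss = (640/74)·f/(1−f) ≈ 21.708 μg/mL.
Difference ≈ 2.692 − 21.708 ≈ -19.016 μg/mL.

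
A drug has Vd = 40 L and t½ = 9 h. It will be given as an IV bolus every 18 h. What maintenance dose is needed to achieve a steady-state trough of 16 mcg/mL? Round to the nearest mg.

τ/t½ = 18/9 ≈ 2, so f = (1/2)^(18/9) ≈ 0.250000.
Cmin,ss = (D/Vd)·f/(1−f), so D = Cmin,ss·Vd·(1−f)/f.
D = 16 × 40 × (1−f)/f ≈ 16 × 40 × 3.00000 ≈ 1920.00 mg.

1920 mg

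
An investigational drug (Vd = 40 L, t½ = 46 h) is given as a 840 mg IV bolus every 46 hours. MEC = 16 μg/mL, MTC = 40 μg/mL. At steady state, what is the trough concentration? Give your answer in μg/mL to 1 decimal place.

21.0 μg/mL

τ = 46 h = 1 half-life, so f = (1/2)^1 = 0.5.
At steady state, R = 1/(1 − 0.5) = 2/1.
Single-dose peak C₀ = D/Vd = 840/40 = 21 μg/mL.
Steady-state peak Cmax,ss = C₀·R = 21 × 2/1 ≈ 42.000 μg/mL.
Steady-state trough Cmin,ss = Cmax,ss·f ≈ 42.000 × 0.5 ≈ 21.000 μg/mL.
Trough 21.0 μg/mL vs MEC 16 μg/mL: adequate.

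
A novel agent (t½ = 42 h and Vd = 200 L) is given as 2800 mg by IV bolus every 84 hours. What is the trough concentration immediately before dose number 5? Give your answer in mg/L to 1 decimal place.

f = (1/2)^(τ/t½) = (1/2)^(84/42) ≈ 0.2500.
C₀ = D/Vd = 2800/200 ≈ 14.000 mg/L.
Before the 5th dose, 4 doses have been given. Superposition: Cmin = C₀·(f + f² + … + f^4).
≈ 14.000 × (0.2500 + 0.0625 + 0.0156 + 0.0039) ≈ 14.000 × 0.3320 ≈ 4.648 mg/L.

4.6 mg/L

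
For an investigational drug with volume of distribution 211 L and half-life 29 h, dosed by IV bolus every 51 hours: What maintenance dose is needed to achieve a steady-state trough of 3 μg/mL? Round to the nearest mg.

τ/t½ = 51/29 ≈ 1.7586, so f = (1/2)^(51/29) ≈ 0.295531.
Cmin,ss = (D/Vd)·f/(1−f), so D = Cmin,ss·Vd·(1−f)/f.
D = 3 × 211 × (1−f)/f ≈ 3 × 211 × 2.38374 ≈ 1508.91 mg.

1509 mg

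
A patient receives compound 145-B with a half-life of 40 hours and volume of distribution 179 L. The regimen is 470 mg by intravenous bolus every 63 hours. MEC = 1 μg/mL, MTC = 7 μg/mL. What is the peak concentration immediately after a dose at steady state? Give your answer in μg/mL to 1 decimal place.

τ/t½ = 63/40 ≈ 1.575, so fraction remaining f = (1/2)^(63/40) ≈ 0.3356.
Accumulation ratio R = 1/(1 − f) ≈ 1/0.6644 ≈ 1.5051.
Each bolus raises the concentration by D/Vd = 470/179 ≈ 2.626 μg/mL.
Steady-state peak Cmax,ss = C₀·R ≈ 2.626 × 1.5051 ≈ 3.952 μg/mL.
Peak 4.0 μg/mL vs MTC 7 μg/mL: below toxic threshold.

4.0 μg/mL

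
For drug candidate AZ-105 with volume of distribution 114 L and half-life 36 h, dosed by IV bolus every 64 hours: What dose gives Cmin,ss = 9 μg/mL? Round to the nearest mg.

2492 mg

τ/t½ = 64/36 ≈ 1.7778, so f = (1/2)^(64/36) ≈ 0.291632.
Cmin,ss = (D/Vd)·f/(1−f), so D = Cmin,ss·Vd·(1−f)/f.
D = 9 × 114 × (1−f)/f ≈ 9 × 114 × 2.42898 ≈ 2492.13 mg.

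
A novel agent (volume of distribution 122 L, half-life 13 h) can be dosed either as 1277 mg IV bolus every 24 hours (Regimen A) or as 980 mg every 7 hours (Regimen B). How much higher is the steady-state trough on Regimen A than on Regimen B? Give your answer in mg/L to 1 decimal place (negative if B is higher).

Regimen A: f = (1/2)^(24/13) ≈ 0.2781; Cmin,ss = (1277/122)·f/(1−f) ≈ 4.032 mg/L.
Regimen B: f = (1/2)^(7/13) ≈ 0.6885; Cmin,ss = (980/122)·f/(1−f) ≈ 17.755 mg/L.
Difference ≈ 4.032 − 17.755 ≈ -13.723 mg/L.

-13.7 mg/L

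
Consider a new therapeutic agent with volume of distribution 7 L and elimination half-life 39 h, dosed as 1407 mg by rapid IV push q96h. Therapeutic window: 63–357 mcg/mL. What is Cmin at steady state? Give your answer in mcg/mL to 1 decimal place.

44.6 mcg/mL

τ/t½ = 96/39 ≈ 2.4615, so fraction remaining f = (1/2)^(96/39) ≈ 0.1816.
Each bolus raises the concentration by D/Vd = 1407/7 ≈ 201.000 mcg/mL.
Steady-state trough Cmin,ss = C₀·f/(1−f) ≈ 201.000 × 0.1816/0.8184 ≈ 44.601 mcg/mL.
Trough 44.6 mcg/mL vs MEC 63 mcg/mL: subtherapeutic.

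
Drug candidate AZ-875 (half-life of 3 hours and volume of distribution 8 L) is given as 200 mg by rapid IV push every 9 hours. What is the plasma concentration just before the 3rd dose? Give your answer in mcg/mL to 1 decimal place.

f = (1/2)^(τ/t½) = (1/2)^(9/3) ≈ 0.1250.
C₀ = D/Vd = 200/8 ≈ 25.000 mcg/mL.
Before the 3rd dose, 2 doses have been given. Superposition: Cmin = C₀·(f + f²).
≈ 25.000 × (0.1250 + 0.0156) ≈ 25.000 × 0.1406 ≈ 3.515 mcg/mL.

3.5 mcg/mL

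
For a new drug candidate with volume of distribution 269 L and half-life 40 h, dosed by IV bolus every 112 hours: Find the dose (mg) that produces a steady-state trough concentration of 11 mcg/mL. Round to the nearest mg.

τ/t½ = 112/40 ≈ 2.8, so f = (1/2)^(112/40) ≈ 0.143587.
Cmin,ss = (D/Vd)·f/(1−f), so D = Cmin,ss·Vd·(1−f)/f.
D = 11 × 269 × (1−f)/f ≈ 11 × 269 × 5.96442 ≈ 17648.72 mg.

17649 mg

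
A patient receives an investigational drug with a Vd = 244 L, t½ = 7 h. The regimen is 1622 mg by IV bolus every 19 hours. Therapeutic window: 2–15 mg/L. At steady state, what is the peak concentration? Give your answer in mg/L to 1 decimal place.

Over one 19-h interval, 19/7 ≈ 2.7143 half-lives elapse, leaving f ≈ 0.1524 of each dose.
At steady state, accumulation factor R = 1/(1 − e^(−kτ)) ≈ 1.1798.
Each bolus raises the concentration by D/Vd = 1622/244 ≈ 6.648 mg/L.
Steady-state peak Cmax,ss = C₀·R ≈ 6.648 × 1.1798 ≈ 7.843 mg/L.
Peak 7.8 mg/L vs MTC 15 mg/L: below toxic threshold.

7.8 mg/L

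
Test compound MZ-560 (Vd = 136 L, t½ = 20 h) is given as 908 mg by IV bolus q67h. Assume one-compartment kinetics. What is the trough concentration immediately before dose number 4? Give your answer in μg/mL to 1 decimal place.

0.7 μg/mL

f = (1/2)^(τ/t½) = (1/2)^(67/20) ≈ 0.0981.
C₀ = D/Vd = 908/136 ≈ 6.676 μg/mL.
Before the 4th dose, 3 doses have been given. Superposition: Cmin = C₀·(f + f² + … + f^3).
≈ 6.676 × (0.0981 + 0.0096 + 0.0009) ≈ 6.676 × 0.1086 ≈ 0.725 μg/mL.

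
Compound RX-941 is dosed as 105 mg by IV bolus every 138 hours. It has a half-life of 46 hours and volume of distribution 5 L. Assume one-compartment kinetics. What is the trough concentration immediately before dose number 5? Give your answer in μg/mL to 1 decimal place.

f = (1/2)^(τ/t½) = (1/2)^(138/46) ≈ 0.1250.
C₀ = D/Vd = 105/5 ≈ 21.000 μg/mL.
Before the 5th dose, 4 doses have been given. Superposition: Cmin = C₀·(f + f² + … + f^4).
≈ 21.000 × (0.1250 + 0.0156 + 0.0020 + 0.0002) ≈ 21.000 × 0.1428 ≈ 2.999 μg/mL.

3.0 μg/mL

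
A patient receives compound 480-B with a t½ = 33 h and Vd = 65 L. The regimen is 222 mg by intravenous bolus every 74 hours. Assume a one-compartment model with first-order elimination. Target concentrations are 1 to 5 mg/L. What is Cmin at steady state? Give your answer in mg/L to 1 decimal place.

τ/t½ = 74/33 ≈ 2.2424, so fraction remaining f = (1/2)^(74/33) ≈ 0.2113.
Accumulation ratio R = 1/(1 − f) ≈ 1/0.7887 ≈ 1.2679.
Single-dose peak C₀ = D/Vd = 222/65 ≈ 3.415 mg/L.
Steady-state peak Cmax,ss = C₀·R ≈ 3.415 × 1.2679 ≈ 4.330 mg/L.
One interval later, Cmin,ss = Cmax,ss·e^(−kτ) ≈ 4.330 × 0.2113 ≈ 0.915 mg/L.
Trough 0.9 mg/L vs MEC 1 mg/L: subtherapeutic.

0.9 mg/L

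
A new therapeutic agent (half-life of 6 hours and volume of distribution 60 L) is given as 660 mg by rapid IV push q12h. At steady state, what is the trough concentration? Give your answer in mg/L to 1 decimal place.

3.7 mg/L

τ = 12 h = 2 half-lives, so f = (1/2)^2 = 0.25.
Accumulation ratio R = 1/(1 − f) = 1/0.75 = 4/3.
Single-dose peak C₀ = D/Vd = 660/60 = 11 mg/L.
Steady-state peak Cmax,ss = C₀·R = 11 × 4/3 ≈ 14.667 mg/L.
Steady-state trough Cmin,ss = Cmax,ss·f ≈ 14.667 × 0.25 ≈ 3.667 mg/L.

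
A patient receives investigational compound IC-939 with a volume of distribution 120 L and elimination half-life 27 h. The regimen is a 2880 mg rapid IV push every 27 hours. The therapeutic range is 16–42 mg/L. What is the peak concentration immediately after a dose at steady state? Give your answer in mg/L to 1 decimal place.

48.0 mg/L

The dosing interval is 1 half-life, so f = 2^(−1) = 0.5.
Accumulation ratio R = 1/(1 − f) = 1/0.5 = 2/1.
Single-dose peak C₀ = D/Vd = 2880/120 = 24 mg/L.
Steady-state peak Cmax,ss = C₀·R = 24 × 2/1 ≈ 48.000 mg/L.
Peak 48.0 mg/L vs MTC 42 mg/L: exceeds toxic threshold.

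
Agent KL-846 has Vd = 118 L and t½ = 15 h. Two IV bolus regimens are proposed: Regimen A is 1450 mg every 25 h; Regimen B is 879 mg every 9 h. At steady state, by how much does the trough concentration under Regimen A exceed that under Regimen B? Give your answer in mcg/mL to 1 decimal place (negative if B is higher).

-8.8 mcg/mL

Regimen A: f = (1/2)^(25/15) ≈ 0.3150; Cmin,ss = (1450/118)·f/(1−f) ≈ 5.651 mcg/mL.
Regimen B: f = (1/2)^(9/15) ≈ 0.6598; Cmin,ss = (879/118)·f/(1−f) ≈ 14.447 mcg/mL.
Difference ≈ 5.651 − 14.447 ≈ -8.796 mcg/mL.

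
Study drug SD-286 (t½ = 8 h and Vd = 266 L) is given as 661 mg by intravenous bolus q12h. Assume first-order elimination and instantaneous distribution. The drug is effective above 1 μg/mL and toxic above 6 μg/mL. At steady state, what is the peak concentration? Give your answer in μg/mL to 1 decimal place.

3.8 μg/mL

τ/t½ = 12/8 ≈ 1.5, so fraction remaining f = (1/2)^(12/8) ≈ 0.3536.
Accumulation ratio R = 1/(1 − f) ≈ 1/0.6464 ≈ 1.5470.
Each bolus raises the concentration by D/Vd = 661/266 ≈ 2.485 μg/mL.
Steady-state peak Cmax,ss = C₀·R ≈ 2.485 × 1.5470 ≈ 3.844 μg/mL.
Peak 3.8 μg/mL vs MTC 6 μg/mL: below toxic threshold.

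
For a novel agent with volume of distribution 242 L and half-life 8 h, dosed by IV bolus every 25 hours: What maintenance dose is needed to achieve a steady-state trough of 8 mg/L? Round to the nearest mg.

14954 mg

τ/t½ = 25/8 ≈ 3.125, so f = (1/2)^(25/8) ≈ 0.114626.
Cmin,ss = (D/Vd)·f/(1−f), so D = Cmin,ss·Vd·(1−f)/f.
D = 8 × 242 × (1−f)/f ≈ 8 × 242 × 7.72402 ≈ 14953.70 mg.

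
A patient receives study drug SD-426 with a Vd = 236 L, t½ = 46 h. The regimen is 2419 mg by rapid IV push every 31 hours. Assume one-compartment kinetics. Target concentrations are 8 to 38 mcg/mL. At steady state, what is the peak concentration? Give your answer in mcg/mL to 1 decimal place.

Over one 31-h interval, 31/46 ≈ 0.67391 half-lives elapse, leaving f ≈ 0.6268 of each dose.
At steady state, accumulation factor R = 1/(1 − e^(−kτ)) ≈ 2.6795.
Single-dose peak C₀ = D/Vd = 2419/236 ≈ 10.250 mcg/mL.
Steady-state peak Cmax,ss = C₀·R ≈ 10.250 × 2.6795 ≈ 27.465 mcg/mL.
Peak 27.5 mcg/mL vs MTC 38 mcg/mL: below toxic threshold.

27.5 mcg/mL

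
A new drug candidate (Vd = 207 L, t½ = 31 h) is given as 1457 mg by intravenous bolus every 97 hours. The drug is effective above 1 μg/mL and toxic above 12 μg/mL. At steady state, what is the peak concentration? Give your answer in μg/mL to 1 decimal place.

τ/t½ = 97/31 ≈ 3.129, so fraction remaining f = (1/2)^(97/31) ≈ 0.1143.
Accumulation ratio R = 1/(1 − f) ≈ 1/0.8857 ≈ 1.1291.
Single-dose peak C₀ = D/Vd = 1457/207 ≈ 7.039 μg/mL.
Steady-state peak Cmax,ss = C₀·R ≈ 7.039 × 1.1291 ≈ 7.948 μg/mL.
Peak 7.9 μg/mL vs MTC 12 μg/mL: below toxic threshold.

7.9 μg/mL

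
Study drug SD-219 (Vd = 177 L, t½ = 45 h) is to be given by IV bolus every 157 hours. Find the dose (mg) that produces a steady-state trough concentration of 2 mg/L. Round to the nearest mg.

τ/t½ = 157/45 ≈ 3.4889, so f = (1/2)^(157/45) ≈ 0.089072.
Cmin,ss = (D/Vd)·f/(1−f), so D = Cmin,ss·Vd·(1−f)/f.
D = 2 × 177 × (1−f)/f ≈ 2 × 177 × 10.22687 ≈ 3620.31 mg.

3620 mg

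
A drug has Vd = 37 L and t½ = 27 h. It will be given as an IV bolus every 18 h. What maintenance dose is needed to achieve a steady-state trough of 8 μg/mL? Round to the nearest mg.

τ/t½ = 18/27 ≈ 0.66667, so f = (1/2)^(18/27) ≈ 0.629961.
Cmin,ss = (D/Vd)·f/(1−f), so D = Cmin,ss·Vd·(1−f)/f.
D = 8 × 37 × (1−f)/f ≈ 8 × 37 × 0.58740 ≈ 173.87 mg.

174 mg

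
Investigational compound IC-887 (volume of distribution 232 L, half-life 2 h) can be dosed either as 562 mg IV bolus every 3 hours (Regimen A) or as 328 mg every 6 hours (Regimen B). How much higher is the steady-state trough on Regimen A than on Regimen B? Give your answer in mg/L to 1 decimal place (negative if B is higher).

1.1 mg/L

Regimen A: f = (1/2)^(3/2) ≈ 0.3536; Cmin,ss = (562/232)·f/(1−f) ≈ 1.325 mg/L.
Regimen B: f = (1/2)^(6/2) ≈ 0.1250; Cmin,ss = (328/232)·f/(1−f) ≈ 0.202 mg/L.
Difference ≈ 1.325 − 0.202 ≈ 1.123 mg/L.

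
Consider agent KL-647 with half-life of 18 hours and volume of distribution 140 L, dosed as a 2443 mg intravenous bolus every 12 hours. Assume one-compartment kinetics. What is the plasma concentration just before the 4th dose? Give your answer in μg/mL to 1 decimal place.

f = (1/2)^(τ/t½) = (1/2)^(12/18) ≈ 0.6300.
C₀ = D/Vd = 2443/140 ≈ 17.450 μg/mL.
Before the 4th dose, 3 doses have been given. Superposition: Cmin = C₀·(f + f² + … + f^3).
≈ 17.450 × (0.6300 + 0.3969 + 0.2500) ≈ 17.450 × 1.2769 ≈ 22.282 μg/mL.

22.3 μg/mL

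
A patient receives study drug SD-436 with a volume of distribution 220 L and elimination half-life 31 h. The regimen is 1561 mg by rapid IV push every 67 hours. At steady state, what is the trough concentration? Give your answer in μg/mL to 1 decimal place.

k = ln2/t½ = ln2/31 ≈ 0.022360 h⁻¹; fraction remaining f = e^(−kτ) = e^(−0.022360×67) ≈ 0.2236.
Single-dose peak C₀ = D/Vd = 1561/220 ≈ 7.095 μg/mL.
Steady-state trough Cmin,ss = C₀·f/(1−f) ≈ 7.095 × 0.2236/0.7764 ≈ 2.043 μg/mL.

2.0 μg/mL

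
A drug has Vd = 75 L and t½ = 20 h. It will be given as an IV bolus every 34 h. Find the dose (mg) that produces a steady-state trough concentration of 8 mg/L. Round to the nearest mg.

τ/t½ = 34/20 ≈ 1.7, so f = (1/2)^(34/20) ≈ 0.307786.
Cmin,ss = (D/Vd)·f/(1−f), so D = Cmin,ss·Vd·(1−f)/f.
D = 8 × 75 × (1−f)/f ≈ 8 × 75 × 2.24901 ≈ 1349.41 mg.

1349 mg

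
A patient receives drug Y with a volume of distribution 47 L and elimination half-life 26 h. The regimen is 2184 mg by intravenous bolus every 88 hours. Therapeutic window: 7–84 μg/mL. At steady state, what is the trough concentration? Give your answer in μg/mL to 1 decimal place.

k = ln2/t½ = ln2/26 ≈ 0.026660 h⁻¹; fraction remaining f = e^(−kτ) = e^(−0.026660×88) ≈ 0.0957.
Each bolus raises the concentration by D/Vd = 2184/47 ≈ 46.468 μg/mL.
Steady-state trough Cmin,ss = C₀·f/(1−f) ≈ 46.468 × 0.0957/0.9043 ≈ 4.918 μg/mL.
Trough 4.9 μg/mL vs MEC 7 μg/mL: subtherapeutic.

4.9 μg/mL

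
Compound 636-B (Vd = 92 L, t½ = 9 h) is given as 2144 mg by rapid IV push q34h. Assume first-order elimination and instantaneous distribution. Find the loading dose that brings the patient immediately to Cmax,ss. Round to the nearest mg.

f = (1/2)^(34/9) ≈ 0.072908; accumulation ratio R = 1/(1−f) ≈ 1.07864.
Loading dose to hit Cmax,ss on first dose: D_load = D_maint·R ≈ 2144 × 1.07864 ≈ 2312.60 mg.

2313 mg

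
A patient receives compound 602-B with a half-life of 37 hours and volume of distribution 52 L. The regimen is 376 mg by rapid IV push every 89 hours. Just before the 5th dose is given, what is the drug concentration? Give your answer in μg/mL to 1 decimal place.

1.7 μg/mL

f = (1/2)^(τ/t½) = (1/2)^(89/37) ≈ 0.1888.
C₀ = D/Vd = 376/52 ≈ 7.231 μg/mL.
Before the 5th dose, 4 doses have been given. Superposition: Cmin = C₀·(f + f² + … + f^4).
≈ 7.231 × (0.1888 + 0.0356 + 0.0067 + 0.0013) ≈ 7.231 × 0.2324 ≈ 1.680 μg/mL.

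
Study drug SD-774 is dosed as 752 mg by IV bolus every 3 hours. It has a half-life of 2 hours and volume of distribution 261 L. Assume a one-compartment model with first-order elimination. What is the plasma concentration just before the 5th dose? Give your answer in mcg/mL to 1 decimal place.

f = (1/2)^(τ/t½) = (1/2)^(3/2) ≈ 0.3536.
C₀ = D/Vd = 752/261 ≈ 2.881 mcg/mL.
Before the 5th dose, 4 doses have been given. Superposition: Cmin = C₀·(f + f² + … + f^4).
≈ 2.881 × (0.3536 + 0.1250 + 0.0442 + 0.0156) ≈ 2.881 × 0.5384 ≈ 1.551 mcg/mL.

1.6 mcg/mL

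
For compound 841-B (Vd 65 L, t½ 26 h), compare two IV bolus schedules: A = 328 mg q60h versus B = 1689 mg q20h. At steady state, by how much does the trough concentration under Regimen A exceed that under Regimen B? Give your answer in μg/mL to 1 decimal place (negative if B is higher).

Regimen A: f = (1/2)^(60/26) ≈ 0.2020; Cmin,ss = (328/65)·f/(1−f) ≈ 1.277 μg/mL.
Regimen B: f = (1/2)^(20/26) ≈ 0.5867; Cmin,ss = (1689/65)·f/(1−f) ≈ 36.886 μg/mL.
Difference ≈ 1.277 − 36.886 ≈ -35.609 μg/mL.

-35.6 μg/mL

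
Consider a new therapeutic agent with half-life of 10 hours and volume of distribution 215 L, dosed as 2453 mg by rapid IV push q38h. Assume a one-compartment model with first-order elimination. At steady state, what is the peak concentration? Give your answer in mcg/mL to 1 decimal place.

τ/t½ = 38/10 ≈ 3.8, so fraction remaining f = (1/2)^(38/10) ≈ 0.0718.
At steady state, accumulation factor R = 1/(1 − e^(−kτ)) ≈ 1.0774.
Each bolus raises the concentration by D/Vd = 2453/215 ≈ 11.409 mcg/mL.
Steady-state peak Cmax,ss = C₀·R ≈ 11.409 × 1.0774 ≈ 12.292 mcg/mL.

12.3 mcg/mL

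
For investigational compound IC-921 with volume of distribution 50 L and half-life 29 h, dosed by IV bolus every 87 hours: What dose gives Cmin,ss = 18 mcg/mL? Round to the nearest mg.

τ/t½ = 87/29 ≈ 3, so f = (1/2)^(87/29) ≈ 0.125000.
Cmin,ss = (D/Vd)·f/(1−f), so D = Cmin,ss·Vd·(1−f)/f.
D = 18 × 50 × (1−f)/f ≈ 18 × 50 × 7.00000 ≈ 6300.00 mg.

6300 mg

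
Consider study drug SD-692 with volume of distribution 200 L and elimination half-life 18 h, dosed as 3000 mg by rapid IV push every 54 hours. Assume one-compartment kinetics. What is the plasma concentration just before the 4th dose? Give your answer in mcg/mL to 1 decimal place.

f = (1/2)^(τ/t½) = (1/2)^(54/18) ≈ 0.1250.
C₀ = D/Vd = 3000/200 ≈ 15.000 mcg/mL.
Before the 4th dose, 3 doses have been given. Superposition: Cmin = C₀·(f + f² + … + f^3).
≈ 15.000 × (0.1250 + 0.0156 + 0.0020) ≈ 15.000 × 0.1426 ≈ 2.139 mcg/mL.

2.1 mcg/mL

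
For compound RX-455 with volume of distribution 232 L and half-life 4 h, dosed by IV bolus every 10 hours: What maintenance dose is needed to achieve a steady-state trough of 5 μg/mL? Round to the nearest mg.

τ/t½ = 10/4 ≈ 2.5, so f = (1/2)^(10/4) ≈ 0.176777.
Cmin,ss = (D/Vd)·f/(1−f), so D = Cmin,ss·Vd·(1−f)/f.
D = 5 × 232 × (1−f)/f ≈ 5 × 232 × 4.65684 ≈ 5401.93 mg.

5402 mg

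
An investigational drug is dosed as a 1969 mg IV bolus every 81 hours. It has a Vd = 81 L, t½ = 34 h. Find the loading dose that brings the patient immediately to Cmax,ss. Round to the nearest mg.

2436 mg

f = (1/2)^(81/34) ≈ 0.191796; accumulation ratio R = 1/(1−f) ≈ 1.23731.
Loading dose to hit Cmax,ss on first dose: D_load = D_maint·R ≈ 1969 × 1.23731 ≈ 2436.26 mg.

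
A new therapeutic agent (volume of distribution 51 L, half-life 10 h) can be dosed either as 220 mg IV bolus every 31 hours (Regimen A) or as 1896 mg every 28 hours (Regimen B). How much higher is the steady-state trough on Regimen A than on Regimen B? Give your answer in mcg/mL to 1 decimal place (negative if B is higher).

-5.7 mcg/mL

Regimen A: f = (1/2)^(31/10) ≈ 0.1166; Cmin,ss = (220/51)·f/(1−f) ≈ 0.569 mcg/mL.
Regimen B: f = (1/2)^(28/10) ≈ 0.1436; Cmin,ss = (1896/51)·f/(1−f) ≈ 6.234 mcg/mL.
Difference ≈ 0.569 − 6.234 ≈ -5.665 mcg/mL.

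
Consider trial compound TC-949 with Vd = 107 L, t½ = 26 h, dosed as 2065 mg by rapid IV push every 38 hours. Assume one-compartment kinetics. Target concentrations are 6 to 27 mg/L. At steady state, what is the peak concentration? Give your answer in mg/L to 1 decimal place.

30.3 mg/L

τ/t½ = 38/26 ≈ 1.4615, so fraction remaining f = (1/2)^(38/26) ≈ 0.3631.
Accumulation ratio R = 1/(1 − f) ≈ 1/0.6369 ≈ 1.5701.
Each bolus raises the concentration by D/Vd = 2065/107 ≈ 19.299 mg/L.
Cmax,ss = C₀/(1 − f) ≈ 19.299/0.6369 ≈ 30.301 mg/L.
Peak 30.3 mg/L vs MTC 27 mg/L: exceeds toxic threshold.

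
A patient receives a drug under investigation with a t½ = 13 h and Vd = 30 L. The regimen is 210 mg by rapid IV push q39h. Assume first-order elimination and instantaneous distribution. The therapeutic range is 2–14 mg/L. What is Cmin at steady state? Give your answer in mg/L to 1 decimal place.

τ = 39 h = 3 half-lives, so f = (1/2)^3 = 0.125.
At steady state, R = 1/(1 − 0.125) = 8/7.
Single-dose peak C₀ = D/Vd = 210/30 = 7 mg/L.
Steady-state peak Cmax,ss = C₀·R = 7 × 8/7 ≈ 8.000 mg/L.
Steady-state trough Cmin,ss = Cmax,ss·f ≈ 8.000 × 0.125 ≈ 1.000 mg/L.
Trough 1.0 mg/L vs MEC 2 mg/L: subtherapeutic.

1.0 mg/L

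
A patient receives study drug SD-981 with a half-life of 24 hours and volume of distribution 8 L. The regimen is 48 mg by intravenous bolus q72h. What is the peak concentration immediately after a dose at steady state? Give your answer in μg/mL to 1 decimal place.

τ = 72 h = 3 half-lives, so f = (1/2)^3 = 0.125.
Accumulation ratio R = 1/(1 − f) = 1/0.875 = 8/7.
Single-dose peak C₀ = D/Vd = 48/8 = 6 μg/mL.
Steady-state peak Cmax,ss = C₀·R = 6 × 8/7 ≈ 6.857 μg/mL.

6.9 μg/mL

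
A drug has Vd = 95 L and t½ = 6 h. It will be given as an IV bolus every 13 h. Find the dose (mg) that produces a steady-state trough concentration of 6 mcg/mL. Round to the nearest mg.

τ/t½ = 13/6 ≈ 2.1667, so f = (1/2)^(13/6) ≈ 0.222725.
Cmin,ss = (D/Vd)·f/(1−f), so D = Cmin,ss·Vd·(1−f)/f.
D = 6 × 95 × (1−f)/f ≈ 6 × 95 × 3.48984 ≈ 1989.21 mg.

1989 mg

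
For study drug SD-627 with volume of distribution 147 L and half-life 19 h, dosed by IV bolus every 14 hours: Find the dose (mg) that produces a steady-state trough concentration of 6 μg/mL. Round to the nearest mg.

588 mg

τ/t½ = 14/19 ≈ 0.73684, so f = (1/2)^(14/19) ≈ 0.600051.
Cmin,ss = (D/Vd)·f/(1−f), so D = Cmin,ss·Vd·(1−f)/f.
D = 6 × 147 × (1−f)/f ≈ 6 × 147 × 0.66653 ≈ 587.88 mg.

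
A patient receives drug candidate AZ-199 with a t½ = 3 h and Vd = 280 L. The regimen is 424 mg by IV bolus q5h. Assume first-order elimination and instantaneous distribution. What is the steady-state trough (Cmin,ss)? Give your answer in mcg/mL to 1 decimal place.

0.7 mcg/mL

Over one 5-h interval, 5/3 ≈ 1.6667 half-lives elapse, leaving f ≈ 0.3150 of each dose.
Each bolus raises the concentration by D/Vd = 424/280 ≈ 1.514 mcg/mL.
Steady-state trough Cmin,ss = C₀·f/(1−f) ≈ 1.514 × 0.3150/0.6850 ≈ 0.696 mcg/mL.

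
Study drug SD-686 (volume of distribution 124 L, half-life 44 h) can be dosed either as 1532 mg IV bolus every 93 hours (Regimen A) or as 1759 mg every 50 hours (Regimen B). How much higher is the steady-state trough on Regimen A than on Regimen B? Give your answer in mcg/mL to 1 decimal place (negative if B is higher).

-8.1 mcg/mL

Regimen A: f = (1/2)^(93/44) ≈ 0.2311; Cmin,ss = (1532/124)·f/(1−f) ≈ 3.713 mcg/mL.
Regimen B: f = (1/2)^(50/44) ≈ 0.4549; Cmin,ss = (1759/124)·f/(1−f) ≈ 11.838 mcg/mL.
Difference ≈ 3.713 − 11.838 ≈ -8.125 mcg/mL.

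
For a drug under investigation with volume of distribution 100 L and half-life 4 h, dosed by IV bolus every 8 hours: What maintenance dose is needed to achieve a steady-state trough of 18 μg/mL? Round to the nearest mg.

5400 mg

τ/t½ = 8/4 ≈ 2, so f = (1/2)^(8/4) ≈ 0.250000.
Cmin,ss = (D/Vd)·f/(1−f), so D = Cmin,ss·Vd·(1−f)/f.
D = 18 × 100 × (1−f)/f ≈ 18 × 100 × 3.00000 ≈ 5400.00 mg.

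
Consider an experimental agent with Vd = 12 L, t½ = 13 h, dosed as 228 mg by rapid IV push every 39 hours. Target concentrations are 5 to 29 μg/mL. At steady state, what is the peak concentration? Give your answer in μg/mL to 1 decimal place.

The dosing interval is 3 half-lives, so f = 2^(−3) = 0.125.
Accumulation ratio R = 1/(1 − f) = 1/0.875 = 8/7.
Single-dose peak C₀ = D/Vd = 228/12 = 19 μg/mL.
Steady-state peak Cmax,ss = C₀·R = 19 × 8/7 ≈ 21.714 μg/mL.
Peak 21.7 μg/mL vs MTC 29 μg/mL: below toxic threshold.

21.7 μg/mL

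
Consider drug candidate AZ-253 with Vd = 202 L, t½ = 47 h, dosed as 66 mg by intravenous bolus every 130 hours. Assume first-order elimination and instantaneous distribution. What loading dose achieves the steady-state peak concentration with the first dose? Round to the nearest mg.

f = (1/2)^(130/47) ≈ 0.147016; accumulation ratio R = 1/(1−f) ≈ 1.17235.
Loading dose to hit Cmax,ss on first dose: D_load = D_maint·R ≈ 66 × 1.17235 ≈ 77.38 mg.

77 mg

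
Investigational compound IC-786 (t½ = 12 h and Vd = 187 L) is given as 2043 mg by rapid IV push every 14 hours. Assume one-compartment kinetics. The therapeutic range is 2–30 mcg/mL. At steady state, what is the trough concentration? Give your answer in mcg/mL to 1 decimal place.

8.8 mcg/mL

Over one 14-h interval, 14/12 ≈ 1.1667 half-lives elapse, leaving f ≈ 0.4454 of each dose.
Accumulation ratio R = 1/(1 − f) ≈ 1/0.5546 ≈ 1.8031.
Each bolus raises the concentration by D/Vd = 2043/187 ≈ 10.925 mcg/mL.
Steady-state peak Cmax,ss = C₀·R ≈ 10.925 × 1.8031 ≈ 19.699 mcg/mL.
One interval later, Cmin,ss = Cmax,ss·e^(−kτ) ≈ 19.699 × 0.4454 ≈ 8.774 mcg/mL.
Trough 8.8 mcg/mL vs MEC 2 mcg/mL: adequate.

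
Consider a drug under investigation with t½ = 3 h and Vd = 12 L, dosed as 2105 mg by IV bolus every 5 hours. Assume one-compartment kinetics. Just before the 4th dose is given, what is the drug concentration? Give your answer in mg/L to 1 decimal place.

78.1 mg/L

f = (1/2)^(τ/t½) = (1/2)^(5/3) ≈ 0.3150.
C₀ = D/Vd = 2105/12 ≈ 175.417 mg/L.
Before the 4th dose, 3 doses have been given. Superposition: Cmin = C₀·(f + f² + … + f^3).
≈ 175.417 × (0.3150 + 0.0992 + 0.0313) ≈ 175.417 × 0.4455 ≈ 78.148 mg/L.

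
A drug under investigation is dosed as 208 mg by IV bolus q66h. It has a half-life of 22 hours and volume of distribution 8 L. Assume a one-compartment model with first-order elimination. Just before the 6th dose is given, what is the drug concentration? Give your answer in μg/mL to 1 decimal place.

3.7 μg/mL

f = (1/2)^(τ/t½) = (1/2)^(66/22) ≈ 0.1250.
C₀ = D/Vd = 208/8 ≈ 26.000 μg/mL.
Before the 6th dose, 5 doses have been given. Superposition: Cmin = C₀·(f + f² + … + f^5).
≈ 26.000 × (0.1250 + 0.0156 + 0.0020 + 0.0002 + 0.0000) ≈ 26.000 × 0.1428 ≈ 3.713 μg/mL.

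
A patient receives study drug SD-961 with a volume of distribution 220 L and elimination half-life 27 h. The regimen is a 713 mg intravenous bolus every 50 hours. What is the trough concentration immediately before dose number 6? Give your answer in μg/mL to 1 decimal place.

1.2 μg/mL

f = (1/2)^(τ/t½) = (1/2)^(50/27) ≈ 0.2770.
C₀ = D/Vd = 713/220 ≈ 3.241 μg/mL.
Before the 6th dose, 5 doses have been given. Superposition: Cmin = C₀·(f + f² + … + f^5).
≈ 3.241 × (0.2770 + 0.0767 + 0.0213 + 0.0059 + 0.0016) ≈ 3.241 × 0.3825 ≈ 1.240 μg/mL.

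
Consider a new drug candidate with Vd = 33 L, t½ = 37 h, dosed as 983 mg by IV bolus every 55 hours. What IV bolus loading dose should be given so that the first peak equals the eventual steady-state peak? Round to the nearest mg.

1528 mg

f = (1/2)^(55/37) ≈ 0.356881; accumulation ratio R = 1/(1−f) ≈ 1.55492.
Loading dose to hit Cmax,ss on first dose: D_load = D_maint·R ≈ 983 × 1.55492 ≈ 1528.49 mg.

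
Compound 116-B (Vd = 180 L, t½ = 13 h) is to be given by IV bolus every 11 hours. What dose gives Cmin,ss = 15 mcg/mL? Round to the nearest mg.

2154 mg

τ/t½ = 11/13 ≈ 0.84615, so f = (1/2)^(11/13) ≈ 0.556266.
Cmin,ss = (D/Vd)·f/(1−f), so D = Cmin,ss·Vd·(1−f)/f.
D = 15 × 180 × (1−f)/f ≈ 15 × 180 × 0.79770 ≈ 2153.79 mg.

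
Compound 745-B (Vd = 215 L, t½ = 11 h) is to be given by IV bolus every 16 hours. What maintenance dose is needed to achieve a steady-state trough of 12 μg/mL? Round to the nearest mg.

τ/t½ = 16/11 ≈ 1.4545, so f = (1/2)^(16/11) ≈ 0.364870.
Cmin,ss = (D/Vd)·f/(1−f), so D = Cmin,ss·Vd·(1−f)/f.
D = 12 × 215 × (1−f)/f ≈ 12 × 215 × 1.74070 ≈ 4491.01 mg.

4491 mg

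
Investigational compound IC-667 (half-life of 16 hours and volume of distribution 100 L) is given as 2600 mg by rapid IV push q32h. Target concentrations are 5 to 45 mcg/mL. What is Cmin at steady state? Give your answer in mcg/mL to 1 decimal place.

The dosing interval is 2 half-lives, so f = 2^(−2) = 0.25.
At steady state, R = 1/(1 − 0.25) = 4/3.
Single-dose peak C₀ = D/Vd = 2600/100 = 26 mcg/mL.
Steady-state peak Cmax,ss = C₀·R = 26 × 4/3 ≈ 34.667 mcg/mL.
Steady-state trough Cmin,ss = Cmax,ss·f ≈ 34.667 × 0.25 ≈ 8.667 mcg/mL.
Trough 8.7 mcg/mL vs MEC 5 mcg/mL: adequate.

8.7 mcg/mL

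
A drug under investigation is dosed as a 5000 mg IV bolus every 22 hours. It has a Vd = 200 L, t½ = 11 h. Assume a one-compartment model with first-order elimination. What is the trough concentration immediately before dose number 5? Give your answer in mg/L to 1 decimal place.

f = (1/2)^(τ/t½) = (1/2)^(22/11) ≈ 0.2500.
C₀ = D/Vd = 5000/200 ≈ 25.000 mg/L.
Before the 5th dose, 4 doses have been given. Superposition: Cmin = C₀·(f + f² + … + f^4).
≈ 25.000 × (0.2500 + 0.0625 + 0.0156 + 0.0039) ≈ 25.000 × 0.3320 ≈ 8.300 mg/L.

8.3 mg/L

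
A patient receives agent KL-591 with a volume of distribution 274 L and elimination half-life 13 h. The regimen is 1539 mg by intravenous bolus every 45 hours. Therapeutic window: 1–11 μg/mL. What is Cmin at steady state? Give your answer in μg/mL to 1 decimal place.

0.6 μg/mL

Over one 45-h interval, 45/13 ≈ 3.4615 half-lives elapse, leaving f ≈ 0.0908 of each dose.
Accumulation ratio R = 1/(1 − f) ≈ 1/0.9092 ≈ 1.0999.
Each bolus raises the concentration by D/Vd = 1539/274 ≈ 5.617 μg/mL.
Cmax,ss = C₀/(1 − f) ≈ 5.617/0.9092 ≈ 6.178 μg/mL.
One interval later, Cmin,ss = Cmax,ss·e^(−kτ) ≈ 6.178 × 0.0908 ≈ 0.561 μg/mL.
Trough 0.6 μg/mL vs MEC 1 μg/mL: subtherapeutic.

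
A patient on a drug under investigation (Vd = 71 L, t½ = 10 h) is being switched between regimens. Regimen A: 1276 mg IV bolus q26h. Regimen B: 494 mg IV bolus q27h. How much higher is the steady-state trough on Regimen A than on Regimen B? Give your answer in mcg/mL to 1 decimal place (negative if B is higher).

2.3 mcg/mL

Regimen A: f = (1/2)^(26/10) ≈ 0.1649; Cmin,ss = (1276/71)·f/(1−f) ≈ 3.549 mcg/mL.
Regimen B: f = (1/2)^(27/10) ≈ 0.1539; Cmin,ss = (494/71)·f/(1−f) ≈ 1.266 mcg/mL.
Difference ≈ 3.549 − 1.266 ≈ 2.283 mcg/mL.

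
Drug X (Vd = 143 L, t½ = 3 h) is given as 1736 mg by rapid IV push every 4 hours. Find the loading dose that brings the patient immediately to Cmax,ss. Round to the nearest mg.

f = (1/2)^(4/3) ≈ 0.396850; accumulation ratio R = 1/(1−f) ≈ 1.65796.
Loading dose to hit Cmax,ss on first dose: D_load = D_maint·R ≈ 1736 × 1.65796 ≈ 2878.22 mg.

2878 mg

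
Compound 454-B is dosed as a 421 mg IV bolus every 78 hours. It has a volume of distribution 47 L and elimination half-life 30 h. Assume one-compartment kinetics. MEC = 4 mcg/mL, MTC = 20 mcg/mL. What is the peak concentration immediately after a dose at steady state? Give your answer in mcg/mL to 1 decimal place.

10.7 mcg/mL

τ/t½ = 78/30 ≈ 2.6, so fraction remaining f = (1/2)^(78/30) ≈ 0.1649.
At steady state, accumulation factor R = 1/(1 − e^(−kτ)) ≈ 1.1975.
Each bolus raises the concentration by D/Vd = 421/47 ≈ 8.957 mcg/mL.
Steady-state peak Cmax,ss = C₀·R ≈ 8.957 × 1.1975 ≈ 10.726 mcg/mL.
Peak 10.7 mcg/mL vs MTC 20 mcg/mL: below toxic threshold.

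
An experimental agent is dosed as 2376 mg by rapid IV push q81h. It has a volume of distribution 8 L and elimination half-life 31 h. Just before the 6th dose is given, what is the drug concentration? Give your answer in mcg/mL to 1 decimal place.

f = (1/2)^(τ/t½) = (1/2)^(81/31) ≈ 0.1635.
C₀ = D/Vd = 2376/8 ≈ 297.000 mcg/mL.
Before the 6th dose, 5 doses have been given. Superposition: Cmin = C₀·(f + f² + … + f^5).
≈ 297.000 × (0.1635 + 0.0267 + 0.0044 + 0.0007 + 0.0001) ≈ 297.000 × 0.1954 ≈ 58.034 mcg/mL.

58.0 mcg/mL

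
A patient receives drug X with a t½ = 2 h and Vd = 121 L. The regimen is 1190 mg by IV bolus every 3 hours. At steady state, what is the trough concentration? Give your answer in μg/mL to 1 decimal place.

5.4 μg/mL

Over one 3-h interval, 3/2 ≈ 1.5 half-lives elapse, leaving f ≈ 0.3536 of each dose.
At steady state, accumulation factor R = 1/(1 − e^(−kτ)) ≈ 1.5470.
Each bolus raises the concentration by D/Vd = 1190/121 ≈ 9.835 μg/mL.
Cmax,ss = C₀/(1 − f) ≈ 9.835/0.6464 ≈ 15.215 μg/mL.
One interval later, Cmin,ss = Cmax,ss·e^(−kτ) ≈ 15.215 × 0.3536 ≈ 5.380 μg/mL.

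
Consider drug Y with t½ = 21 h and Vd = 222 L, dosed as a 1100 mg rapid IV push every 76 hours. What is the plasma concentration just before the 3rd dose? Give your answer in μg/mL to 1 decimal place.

0.4 μg/mL

f = (1/2)^(τ/t½) = (1/2)^(76/21) ≈ 0.0814.
C₀ = D/Vd = 1100/222 ≈ 4.955 μg/mL.
Before the 3rd dose, 2 doses have been given. Superposition: Cmin = C₀·(f + f²).
≈ 4.955 × (0.0814 + 0.0066) ≈ 4.955 × 0.0880 ≈ 0.436 μg/mL.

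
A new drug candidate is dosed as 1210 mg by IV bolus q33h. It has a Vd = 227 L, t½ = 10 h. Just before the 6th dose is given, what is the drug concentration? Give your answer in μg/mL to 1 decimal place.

0.6 μg/mL

f = (1/2)^(τ/t½) = (1/2)^(33/10) ≈ 0.1015.
C₀ = D/Vd = 1210/227 ≈ 5.330 μg/mL.
Before the 6th dose, 5 doses have been given. Superposition: Cmin = C₀·(f + f² + … + f^5).
≈ 5.330 × (0.1015 + 0.0103 + 0.0010 + 0.0001 + 0.0000) ≈ 5.330 × 0.1129 ≈ 0.602 μg/mL.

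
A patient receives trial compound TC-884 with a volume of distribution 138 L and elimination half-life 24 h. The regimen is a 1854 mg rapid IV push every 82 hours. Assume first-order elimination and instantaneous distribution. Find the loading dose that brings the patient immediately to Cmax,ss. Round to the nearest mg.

f = (1/2)^(82/24) ≈ 0.093644; accumulation ratio R = 1/(1−f) ≈ 1.10332.
Loading dose to hit Cmax,ss on first dose: D_load = D_maint·R ≈ 1854 × 1.10332 ≈ 2045.56 mg.

2046 mg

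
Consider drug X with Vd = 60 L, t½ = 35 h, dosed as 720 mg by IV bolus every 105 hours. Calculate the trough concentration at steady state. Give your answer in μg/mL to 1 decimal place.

1.7 μg/mL

τ = 105 h = 3 half-lives, so f = (1/2)^3 = 0.125.
At steady state, R = 1/(1 − 0.125) = 8/7.
Single-dose peak C₀ = D/Vd = 720/60 = 12 μg/mL.
Steady-state peak Cmax,ss = C₀·R = 12 × 8/7 ≈ 13.714 μg/mL.
Steady-state trough Cmin,ss = Cmax,ss·f ≈ 13.714 × 0.125 ≈ 1.714 μg/mL.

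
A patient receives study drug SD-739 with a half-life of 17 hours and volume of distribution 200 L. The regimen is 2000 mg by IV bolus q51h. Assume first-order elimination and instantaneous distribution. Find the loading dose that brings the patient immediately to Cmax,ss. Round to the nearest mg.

f = (1/2)^(51/17) ≈ 0.125000; accumulation ratio R = 1/(1−f) ≈ 1.14286.
Loading dose to hit Cmax,ss on first dose: D_load = D_maint·R ≈ 2000 × 1.14286 ≈ 2285.72 mg.

2286 mg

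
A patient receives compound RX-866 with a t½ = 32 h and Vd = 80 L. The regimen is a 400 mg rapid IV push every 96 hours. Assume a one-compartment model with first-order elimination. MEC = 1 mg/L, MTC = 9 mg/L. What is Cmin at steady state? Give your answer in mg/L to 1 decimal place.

τ = 96 h = 3 half-lives, so f = (1/2)^3 = 0.125.
Accumulation ratio R = 1/(1 − f) = 1/0.875 = 8/7.
Single-dose peak C₀ = D/Vd = 400/80 = 5 mg/L.
Steady-state peak Cmax,ss = C₀·R = 5 × 8/7 ≈ 5.714 mg/L.
Steady-state trough Cmin,ss = Cmax,ss·f ≈ 5.714 × 0.125 ≈ 0.714 mg/L.
Trough 0.7 mg/L vs MEC 1 mg/L: subtherapeutic.

0.7 mg/L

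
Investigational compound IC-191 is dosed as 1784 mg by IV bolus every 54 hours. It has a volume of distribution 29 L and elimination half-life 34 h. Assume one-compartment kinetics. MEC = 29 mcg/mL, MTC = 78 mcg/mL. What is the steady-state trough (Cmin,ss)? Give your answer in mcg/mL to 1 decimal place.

k = ln2/t½ = ln2/34 ≈ 0.020387 h⁻¹; fraction remaining f = e^(−kτ) = e^(−0.020387×54) ≈ 0.3326.
Each bolus raises the concentration by D/Vd = 1784/29 ≈ 61.517 mcg/mL.
Steady-state trough Cmin,ss = C₀·f/(1−f) ≈ 61.517 × 0.3326/0.6674 ≈ 30.657 mcg/mL.
Trough 30.7 mcg/mL vs MEC 29 mcg/mL: adequate.

30.7 mcg/mL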